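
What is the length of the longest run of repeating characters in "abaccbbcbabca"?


Input: "abaccbbcbabca"
Scanning for longest run:
  Position 1 ('b'): new char, reset run to 1
  Position 2 ('a'): new char, reset run to 1
  Position 3 ('c'): new char, reset run to 1
  Position 4 ('c'): continues run of 'c', length=2
  Position 5 ('b'): new char, reset run to 1
  Position 6 ('b'): continues run of 'b', length=2
  Position 7 ('c'): new char, reset run to 1
  Position 8 ('b'): new char, reset run to 1
  Position 9 ('a'): new char, reset run to 1
  Position 10 ('b'): new char, reset run to 1
  Position 11 ('c'): new char, reset run to 1
  Position 12 ('a'): new char, reset run to 1
Longest run: 'c' with length 2

2


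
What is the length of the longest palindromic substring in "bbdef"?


Input: "bbdef"
Checking substrings for palindromes:
  [0:2] "bb" (len 2) => palindrome
Longest palindromic substring: "bb" with length 2

2


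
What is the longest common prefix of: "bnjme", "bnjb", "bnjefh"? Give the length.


Words: bnjme, bnjb, bnjefh
  Position 0: all 'b' => match
  Position 1: all 'n' => match
  Position 2: all 'j' => match
  Position 3: ('m', 'b', 'e') => mismatch, stop
LCP = "bnj" (length 3)

3


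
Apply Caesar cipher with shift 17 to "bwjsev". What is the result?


Caesar cipher: shift "bwjsev" by 17
  'b' (pos 1) + 17 = pos 18 = 's'
  'w' (pos 22) + 17 = pos 13 = 'n'
  'j' (pos 9) + 17 = pos 0 = 'a'
  's' (pos 18) + 17 = pos 9 = 'j'
  'e' (pos 4) + 17 = pos 21 = 'v'
  'v' (pos 21) + 17 = pos 12 = 'm'
Result: snajvm

snajvm


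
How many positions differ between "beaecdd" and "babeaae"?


Comparing "beaecdd" and "babeaae" position by position:
  Position 0: 'b' vs 'b' => same
  Position 1: 'e' vs 'a' => DIFFER
  Position 2: 'a' vs 'b' => DIFFER
  Position 3: 'e' vs 'e' => same
  Position 4: 'c' vs 'a' => DIFFER
  Position 5: 'd' vs 'a' => DIFFER
  Position 6: 'd' vs 'e' => DIFFER
Positions that differ: 5

5


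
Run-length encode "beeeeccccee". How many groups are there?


Input: beeeeccccee
Scanning for consecutive runs:
  Group 1: 'b' x 1 (positions 0-0)
  Group 2: 'e' x 4 (positions 1-4)
  Group 3: 'c' x 4 (positions 5-8)
  Group 4: 'e' x 2 (positions 9-10)
Total groups: 4

4


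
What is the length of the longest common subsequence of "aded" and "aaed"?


LCS of "aded" and "aaed"
DP table:
           a    a    e    d
      0    0    0    0    0
  a   0    1    1    1    1
  d   0    1    1    1    2
  e   0    1    1    2    2
  d   0    1    1    2    3
LCS length = dp[4][4] = 3

3


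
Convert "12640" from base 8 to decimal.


Input: "12640" in base 8
Positional expansion:
  Digit '1' (value 1) x 8^4 = 4096
  Digit '2' (value 2) x 8^3 = 1024
  Digit '6' (value 6) x 8^2 = 384
  Digit '4' (value 4) x 8^1 = 32
  Digit '0' (value 0) x 8^0 = 0
Sum = 5536

5536


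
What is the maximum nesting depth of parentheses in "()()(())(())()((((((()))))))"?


Input: "()()(())(())()((((((()))))))"
Tracking depth:
  Position 0 '(': depth becomes 1
  Position 1 ')': depth becomes 0
  Position 2 '(': depth becomes 1
  Position 3 ')': depth becomes 0
  Position 4 '(': depth becomes 1
  Position 5 '(': depth becomes 2
  Position 6 ')': depth becomes 1
  Position 7 ')': depth becomes 0
  Position 8 '(': depth becomes 1
  Position 9 '(': depth becomes 2
  Position 10 ')': depth becomes 1
  Position 11 ')': depth becomes 0
  Position 12 '(': depth becomes 1
  Position 13 ')': depth becomes 0
  Position 14 '(': depth becomes 1
  Position 15 '(': depth becomes 2
  Position 16 '(': depth becomes 3
  Position 17 '(': depth becomes 4
  Position 18 '(': depth becomes 5
  Position 19 '(': depth becomes 6
  Position 20 '(': depth becomes 7
  Position 21 ')': depth becomes 6
  Position 22 ')': depth becomes 5
  Position 23 ')': depth becomes 4
  Position 24 ')': depth becomes 3
  Position 25 ')': depth becomes 2
  Position 26 ')': depth becomes 1
  Position 27 ')': depth becomes 0
Maximum depth reached: 7

7


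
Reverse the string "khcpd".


Input: khcpd
Reading characters right to left:
  Position 4: 'd'
  Position 3: 'p'
  Position 2: 'c'
  Position 1: 'h'
  Position 0: 'k'
Reversed: dpchk

dpchk


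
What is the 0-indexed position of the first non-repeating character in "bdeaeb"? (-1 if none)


Input: bdeaeb
Character frequencies:
  'a': 1
  'b': 2
  'd': 1
  'e': 2
Scanning left to right for freq == 1:
  Position 0 ('b'): freq=2, skip
  Position 1 ('d'): unique! => answer = 1

1


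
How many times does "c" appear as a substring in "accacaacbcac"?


Searching for "c" in "accacaacbcac"
Scanning each position:
  Position 0: "a" => no
  Position 1: "c" => MATCH
  Position 2: "c" => MATCH
  Position 3: "a" => no
  Position 4: "c" => MATCH
  Position 5: "a" => no
  Position 6: "a" => no
  Position 7: "c" => MATCH
  Position 8: "b" => no
  Position 9: "c" => MATCH
  Position 10: "a" => no
  Position 11: "c" => MATCH
Total occurrences: 6

6


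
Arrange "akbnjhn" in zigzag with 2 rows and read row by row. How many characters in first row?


Zigzag "akbnjhn" into 2 rows:
Placing characters:
  'a' => row 0
  'k' => row 1
  'b' => row 0
  'n' => row 1
  'j' => row 0
  'h' => row 1
  'n' => row 0
Rows:
  Row 0: "abjn"
  Row 1: "knh"
First row length: 4

4


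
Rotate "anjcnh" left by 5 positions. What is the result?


Input: "anjcnh", rotate left by 5
First 5 characters: "anjcn"
Remaining characters: "h"
Concatenate remaining + first: "h" + "anjcn" = "hanjcn"

hanjcn


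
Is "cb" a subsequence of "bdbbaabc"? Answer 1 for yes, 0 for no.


Check if "cb" is a subsequence of "bdbbaabc"
Greedy scan:
  Position 0 ('b'): no match needed
  Position 1 ('d'): no match needed
  Position 2 ('b'): no match needed
  Position 3 ('b'): no match needed
  Position 4 ('a'): no match needed
  Position 5 ('a'): no match needed
  Position 6 ('b'): no match needed
  Position 7 ('c'): matches sub[0] = 'c'
Only matched 1/2 characters => not a subsequence

0


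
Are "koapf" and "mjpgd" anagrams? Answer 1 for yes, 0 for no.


Strings: "koapf", "mjpgd"
Sorted first:  afkop
Sorted second: dgjmp
Differ at position 0: 'a' vs 'd' => not anagrams

0


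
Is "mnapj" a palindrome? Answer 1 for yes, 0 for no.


Input: mnapj
Reversed: jpanm
  Compare pos 0 ('m') with pos 4 ('j'): MISMATCH
  Compare pos 1 ('n') with pos 3 ('p'): MISMATCH
Result: not a palindrome

0


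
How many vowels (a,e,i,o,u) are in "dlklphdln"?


Input: dlklphdln
Checking each character:
  'd' at position 0: consonant
  'l' at position 1: consonant
  'k' at position 2: consonant
  'l' at position 3: consonant
  'p' at position 4: consonant
  'h' at position 5: consonant
  'd' at position 6: consonant
  'l' at position 7: consonant
  'n' at position 8: consonant
Total vowels: 0

0


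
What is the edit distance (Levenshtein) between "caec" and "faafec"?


Computing edit distance: "caec" -> "faafec"
DP table:
           f    a    a    f    e    c
      0    1    2    3    4    5    6
  c   1    1    2    3    4    5    5
  a   2    2    1    2    3    4    5
  e   3    3    2    2    3    3    4
  c   4    4    3    3    3    4    3
Edit distance = dp[4][6] = 3

3


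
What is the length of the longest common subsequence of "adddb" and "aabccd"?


LCS of "adddb" and "aabccd"
DP table:
           a    a    b    c    c    d
      0    0    0    0    0    0    0
  a   0    1    1    1    1    1    1
  d   0    1    1    1    1    1    2
  d   0    1    1    1    1    1    2
  d   0    1    1    1    1    1    2
  b   0    1    1    2    2    2    2
LCS length = dp[5][6] = 2

2


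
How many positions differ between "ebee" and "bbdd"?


Comparing "ebee" and "bbdd" position by position:
  Position 0: 'e' vs 'b' => DIFFER
  Position 1: 'b' vs 'b' => same
  Position 2: 'e' vs 'd' => DIFFER
  Position 3: 'e' vs 'd' => DIFFER
Positions that differ: 3

3


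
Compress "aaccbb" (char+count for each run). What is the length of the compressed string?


Input: aaccbb
Runs:
  'a' x 2 => "a2"
  'c' x 2 => "c2"
  'b' x 2 => "b2"
Compressed: "a2c2b2"
Compressed length: 6

6


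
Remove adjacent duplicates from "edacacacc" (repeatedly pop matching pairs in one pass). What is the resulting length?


Input: edacacacc
Stack-based adjacent duplicate removal:
  Read 'e': push. Stack: e
  Read 'd': push. Stack: ed
  Read 'a': push. Stack: eda
  Read 'c': push. Stack: edac
  Read 'a': push. Stack: edaca
  Read 'c': push. Stack: edacac
  Read 'a': push. Stack: edacaca
  Read 'c': push. Stack: edacacac
  Read 'c': matches stack top 'c' => pop. Stack: edacaca
Final stack: "edacaca" (length 7)

7


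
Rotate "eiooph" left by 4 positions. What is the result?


Input: "eiooph", rotate left by 4
First 4 characters: "eioo"
Remaining characters: "ph"
Concatenate remaining + first: "ph" + "eioo" = "pheioo"

pheioo


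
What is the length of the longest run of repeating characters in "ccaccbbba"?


Input: "ccaccbbba"
Scanning for longest run:
  Position 1 ('c'): continues run of 'c', length=2
  Position 2 ('a'): new char, reset run to 1
  Position 3 ('c'): new char, reset run to 1
  Position 4 ('c'): continues run of 'c', length=2
  Position 5 ('b'): new char, reset run to 1
  Position 6 ('b'): continues run of 'b', length=2
  Position 7 ('b'): continues run of 'b', length=3
  Position 8 ('a'): new char, reset run to 1
Longest run: 'b' with length 3

3


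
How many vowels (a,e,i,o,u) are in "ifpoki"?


Input: ifpoki
Checking each character:
  'i' at position 0: vowel (running total: 1)
  'f' at position 1: consonant
  'p' at position 2: consonant
  'o' at position 3: vowel (running total: 2)
  'k' at position 4: consonant
  'i' at position 5: vowel (running total: 3)
Total vowels: 3

3


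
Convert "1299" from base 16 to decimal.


Input: "1299" in base 16
Positional expansion:
  Digit '1' (value 1) x 16^3 = 4096
  Digit '2' (value 2) x 16^2 = 512
  Digit '9' (value 9) x 16^1 = 144
  Digit '9' (value 9) x 16^0 = 9
Sum = 4761

4761


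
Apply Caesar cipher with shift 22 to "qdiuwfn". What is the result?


Caesar cipher: shift "qdiuwfn" by 22
  'q' (pos 16) + 22 = pos 12 = 'm'
  'd' (pos 3) + 22 = pos 25 = 'z'
  'i' (pos 8) + 22 = pos 4 = 'e'
  'u' (pos 20) + 22 = pos 16 = 'q'
  'w' (pos 22) + 22 = pos 18 = 's'
  'f' (pos 5) + 22 = pos 1 = 'b'
  'n' (pos 13) + 22 = pos 9 = 'j'
Result: mzeqsbj

mzeqsbj


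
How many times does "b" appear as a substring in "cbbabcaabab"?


Searching for "b" in "cbbabcaabab"
Scanning each position:
  Position 0: "c" => no
  Position 1: "b" => MATCH
  Position 2: "b" => MATCH
  Position 3: "a" => no
  Position 4: "b" => MATCH
  Position 5: "c" => no
  Position 6: "a" => no
  Position 7: "a" => no
  Position 8: "b" => MATCH
  Position 9: "a" => no
  Position 10: "b" => MATCH
Total occurrences: 5

5


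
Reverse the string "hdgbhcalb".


Input: hdgbhcalb
Reading characters right to left:
  Position 8: 'b'
  Position 7: 'l'
  Position 6: 'a'
  Position 5: 'c'
  Position 4: 'h'
  Position 3: 'b'
  Position 2: 'g'
  Position 1: 'd'
  Position 0: 'h'
Reversed: blachbgdh

blachbgdh


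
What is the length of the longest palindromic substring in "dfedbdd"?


Input: "dfedbdd"
Checking substrings for palindromes:
  [3:6] "dbd" (len 3) => palindrome
  [5:7] "dd" (len 2) => palindrome
Longest palindromic substring: "dbd" with length 3

3


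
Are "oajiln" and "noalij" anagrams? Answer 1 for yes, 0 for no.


Strings: "oajiln", "noalij"
Sorted first:  aijlno
Sorted second: aijlno
Sorted forms match => anagrams

1


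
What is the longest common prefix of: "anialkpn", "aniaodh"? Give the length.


Words: anialkpn, aniaodh
  Position 0: all 'a' => match
  Position 1: all 'n' => match
  Position 2: all 'i' => match
  Position 3: all 'a' => match
  Position 4: ('l', 'o') => mismatch, stop
LCP = "ania" (length 4)

4


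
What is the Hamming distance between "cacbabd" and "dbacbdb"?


Comparing "cacbabd" and "dbacbdb" position by position:
  Position 0: 'c' vs 'd' => differ
  Position 1: 'a' vs 'b' => differ
  Position 2: 'c' vs 'a' => differ
  Position 3: 'b' vs 'c' => differ
  Position 4: 'a' vs 'b' => differ
  Position 5: 'b' vs 'd' => differ
  Position 6: 'd' vs 'b' => differ
Total differences (Hamming distance): 7

7


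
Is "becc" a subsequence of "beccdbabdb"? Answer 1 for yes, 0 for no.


Check if "becc" is a subsequence of "beccdbabdb"
Greedy scan:
  Position 0 ('b'): matches sub[0] = 'b'
  Position 1 ('e'): matches sub[1] = 'e'
  Position 2 ('c'): matches sub[2] = 'c'
  Position 3 ('c'): matches sub[3] = 'c'
  Position 4 ('d'): no match needed
  Position 5 ('b'): no match needed
  Position 6 ('a'): no match needed
  Position 7 ('b'): no match needed
  Position 8 ('d'): no match needed
  Position 9 ('b'): no match needed
All 4 characters matched => is a subsequence

1


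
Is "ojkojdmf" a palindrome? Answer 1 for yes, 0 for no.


Input: ojkojdmf
Reversed: fmdjokjo
  Compare pos 0 ('o') with pos 7 ('f'): MISMATCH
  Compare pos 1 ('j') with pos 6 ('m'): MISMATCH
  Compare pos 2 ('k') with pos 5 ('d'): MISMATCH
  Compare pos 3 ('o') with pos 4 ('j'): MISMATCH
Result: not a palindrome

0


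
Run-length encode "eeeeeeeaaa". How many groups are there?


Input: eeeeeeeaaa
Scanning for consecutive runs:
  Group 1: 'e' x 7 (positions 0-6)
  Group 2: 'a' x 3 (positions 7-9)
Total groups: 2

2


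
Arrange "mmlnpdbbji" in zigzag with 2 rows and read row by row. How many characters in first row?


Zigzag "mmlnpdbbji" into 2 rows:
Placing characters:
  'm' => row 0
  'm' => row 1
  'l' => row 0
  'n' => row 1
  'p' => row 0
  'd' => row 1
  'b' => row 0
  'b' => row 1
  'j' => row 0
  'i' => row 1
Rows:
  Row 0: "mlpbj"
  Row 1: "mndbi"
First row length: 5

5


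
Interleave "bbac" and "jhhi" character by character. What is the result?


Interleaving "bbac" and "jhhi":
  Position 0: 'b' from first, 'j' from second => "bj"
  Position 1: 'b' from first, 'h' from second => "bh"
  Position 2: 'a' from first, 'h' from second => "ah"
  Position 3: 'c' from first, 'i' from second => "ci"
Result: bjbhahci

bjbhahci


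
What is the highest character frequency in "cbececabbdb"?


Input: cbececabbdb
Character counts:
  'a': 1
  'b': 4
  'c': 3
  'd': 1
  'e': 2
Maximum frequency: 4

4


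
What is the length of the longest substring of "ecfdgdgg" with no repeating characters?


Input: "ecfdgdgg"
Sliding window (track last position of each char):
  Position 0 ('e'): window [0,0] length 1 -- new best
  Position 1 ('c'): window [0,1] length 2 -- new best
  Position 2 ('f'): window [0,2] length 3 -- new best
  Position 3 ('d'): window [0,3] length 4 -- new best
  Position 4 ('g'): window [0,4] length 5 -- new best
  Position 5 ('d'): repeat (last at 3), move window start to 4
  Position 5 ('d'): window [4,5] length 2
  Position 6 ('g'): repeat (last at 4), move window start to 5
  Position 6 ('g'): window [5,6] length 2
  Position 7 ('g'): repeat (last at 6), move window start to 7
  Position 7 ('g'): window [7,7] length 1
Longest substring with no repeats: "ecfdg" with length 5

5


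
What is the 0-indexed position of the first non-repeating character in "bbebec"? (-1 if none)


Input: bbebec
Character frequencies:
  'b': 3
  'c': 1
  'e': 2
Scanning left to right for freq == 1:
  Position 0 ('b'): freq=3, skip
  Position 1 ('b'): freq=3, skip
  Position 2 ('e'): freq=2, skip
  Position 3 ('b'): freq=3, skip
  Position 4 ('e'): freq=2, skip
  Position 5 ('c'): unique! => answer = 5

5


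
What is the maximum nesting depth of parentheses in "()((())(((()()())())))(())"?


Input: "()((())(((()()())())))(())"
Tracking depth:
  Position 0 '(': depth becomes 1
  Position 1 ')': depth becomes 0
  Position 2 '(': depth becomes 1
  Position 3 '(': depth becomes 2
  Position 4 '(': depth becomes 3
  Position 5 ')': depth becomes 2
  Position 6 ')': depth becomes 1
  Position 7 '(': depth becomes 2
  Position 8 '(': depth becomes 3
  Position 9 '(': depth becomes 4
  Position 10 '(': depth becomes 5
  Position 11 ')': depth becomes 4
  Position 12 '(': depth becomes 5
  Position 13 ')': depth becomes 4
  Position 14 '(': depth becomes 5
  Position 15 ')': depth becomes 4
  Position 16 ')': depth becomes 3
  Position 17 '(': depth becomes 4
  Position 18 ')': depth becomes 3
  Position 19 ')': depth becomes 2
  Position 20 ')': depth becomes 1
  Position 21 ')': depth becomes 0
  Position 22 '(': depth becomes 1
  Position 23 '(': depth becomes 2
  Position 24 ')': depth becomes 1
  Position 25 ')': depth becomes 0
Maximum depth reached: 5

5


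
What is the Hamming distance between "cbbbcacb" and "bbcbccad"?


Comparing "cbbbcacb" and "bbcbccad" position by position:
  Position 0: 'c' vs 'b' => differ
  Position 1: 'b' vs 'b' => same
  Position 2: 'b' vs 'c' => differ
  Position 3: 'b' vs 'b' => same
  Position 4: 'c' vs 'c' => same
  Position 5: 'a' vs 'c' => differ
  Position 6: 'c' vs 'a' => differ
  Position 7: 'b' vs 'd' => differ
Total differences (Hamming distance): 5

5


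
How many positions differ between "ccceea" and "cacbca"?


Comparing "ccceea" and "cacbca" position by position:
  Position 0: 'c' vs 'c' => same
  Position 1: 'c' vs 'a' => DIFFER
  Position 2: 'c' vs 'c' => same
  Position 3: 'e' vs 'b' => DIFFER
  Position 4: 'e' vs 'c' => DIFFER
  Position 5: 'a' vs 'a' => same
Positions that differ: 3

3


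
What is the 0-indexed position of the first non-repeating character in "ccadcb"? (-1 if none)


Input: ccadcb
Character frequencies:
  'a': 1
  'b': 1
  'c': 3
  'd': 1
Scanning left to right for freq == 1:
  Position 0 ('c'): freq=3, skip
  Position 1 ('c'): freq=3, skip
  Position 2 ('a'): unique! => answer = 2

2


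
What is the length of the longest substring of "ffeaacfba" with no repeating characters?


Input: "ffeaacfba"
Sliding window (track last position of each char):
  Position 0 ('f'): window [0,0] length 1 -- new best
  Position 1 ('f'): repeat (last at 0), move window start to 1
  Position 1 ('f'): window [1,1] length 1
  Position 2 ('e'): window [1,2] length 2 -- new best
  Position 3 ('a'): window [1,3] length 3 -- new best
  Position 4 ('a'): repeat (last at 3), move window start to 4
  Position 4 ('a'): window [4,4] length 1
  Position 5 ('c'): window [4,5] length 2
  Position 6 ('f'): window [4,6] length 3
  Position 7 ('b'): window [4,7] length 4 -- new best
  Position 8 ('a'): repeat (last at 4), move window start to 5
  Position 8 ('a'): window [5,8] length 4
Longest substring with no repeats: "acfb" with length 4

4


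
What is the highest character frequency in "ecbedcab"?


Input: ecbedcab
Character counts:
  'a': 1
  'b': 2
  'c': 2
  'd': 1
  'e': 2
Maximum frequency: 2

2


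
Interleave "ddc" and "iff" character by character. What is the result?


Interleaving "ddc" and "iff":
  Position 0: 'd' from first, 'i' from second => "di"
  Position 1: 'd' from first, 'f' from second => "df"
  Position 2: 'c' from first, 'f' from second => "cf"
Result: didfcf

didfcf


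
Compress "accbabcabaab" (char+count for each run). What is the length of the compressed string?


Input: accbabcabaab
Runs:
  'a' x 1 => "a1"
  'c' x 2 => "c2"
  'b' x 1 => "b1"
  'a' x 1 => "a1"
  'b' x 1 => "b1"
  'c' x 1 => "c1"
  'a' x 1 => "a1"
  'b' x 1 => "b1"
  'a' x 2 => "a2"
  'b' x 1 => "b1"
Compressed: "a1c2b1a1b1c1a1b1a2b1"
Compressed length: 20

20


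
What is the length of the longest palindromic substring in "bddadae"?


Input: "bddadae"
Checking substrings for palindromes:
  [2:5] "dad" (len 3) => palindrome
  [3:6] "ada" (len 3) => palindrome
  [1:3] "dd" (len 2) => palindrome
Longest palindromic substring: "dad" with length 3

3


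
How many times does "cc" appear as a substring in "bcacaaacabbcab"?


Searching for "cc" in "bcacaaacabbcab"
Scanning each position:
  Position 0: "bc" => no
  Position 1: "ca" => no
  Position 2: "ac" => no
  Position 3: "ca" => no
  Position 4: "aa" => no
  Position 5: "aa" => no
  Position 6: "ac" => no
  Position 7: "ca" => no
  Position 8: "ab" => no
  Position 9: "bb" => no
  Position 10: "bc" => no
  Position 11: "ca" => no
  Position 12: "ab" => no
Total occurrences: 0

0


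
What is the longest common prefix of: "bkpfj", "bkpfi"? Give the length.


Words: bkpfj, bkpfi
  Position 0: all 'b' => match
  Position 1: all 'k' => match
  Position 2: all 'p' => match
  Position 3: all 'f' => match
  Position 4: ('j', 'i') => mismatch, stop
LCP = "bkpf" (length 4)

4


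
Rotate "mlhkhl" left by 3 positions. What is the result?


Input: "mlhkhl", rotate left by 3
First 3 characters: "mlh"
Remaining characters: "khl"
Concatenate remaining + first: "khl" + "mlh" = "khlmlh"

khlmlh


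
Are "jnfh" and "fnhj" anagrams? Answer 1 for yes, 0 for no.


Strings: "jnfh", "fnhj"
Sorted first:  fhjn
Sorted second: fhjn
Sorted forms match => anagrams

1


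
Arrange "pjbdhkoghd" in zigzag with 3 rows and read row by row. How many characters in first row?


Zigzag "pjbdhkoghd" into 3 rows:
Placing characters:
  'p' => row 0
  'j' => row 1
  'b' => row 2
  'd' => row 1
  'h' => row 0
  'k' => row 1
  'o' => row 2
  'g' => row 1
  'h' => row 0
  'd' => row 1
Rows:
  Row 0: "phh"
  Row 1: "jdkgd"
  Row 2: "bo"
First row length: 3

3


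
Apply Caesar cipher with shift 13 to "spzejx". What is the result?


Caesar cipher: shift "spzejx" by 13
  's' (pos 18) + 13 = pos 5 = 'f'
  'p' (pos 15) + 13 = pos 2 = 'c'
  'z' (pos 25) + 13 = pos 12 = 'm'
  'e' (pos 4) + 13 = pos 17 = 'r'
  'j' (pos 9) + 13 = pos 22 = 'w'
  'x' (pos 23) + 13 = pos 10 = 'k'
Result: fcmrwk

fcmrwk


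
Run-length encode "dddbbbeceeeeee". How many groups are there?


Input: dddbbbeceeeeee
Scanning for consecutive runs:
  Group 1: 'd' x 3 (positions 0-2)
  Group 2: 'b' x 3 (positions 3-5)
  Group 3: 'e' x 1 (positions 6-6)
  Group 4: 'c' x 1 (positions 7-7)
  Group 5: 'e' x 6 (positions 8-13)
Total groups: 5

5


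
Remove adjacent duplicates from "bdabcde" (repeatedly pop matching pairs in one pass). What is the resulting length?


Input: bdabcde
Stack-based adjacent duplicate removal:
  Read 'b': push. Stack: b
  Read 'd': push. Stack: bd
  Read 'a': push. Stack: bda
  Read 'b': push. Stack: bdab
  Read 'c': push. Stack: bdabc
  Read 'd': push. Stack: bdabcd
  Read 'e': push. Stack: bdabcde
Final stack: "bdabcde" (length 7)

7


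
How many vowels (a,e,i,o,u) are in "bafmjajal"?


Input: bafmjajal
Checking each character:
  'b' at position 0: consonant
  'a' at position 1: vowel (running total: 1)
  'f' at position 2: consonant
  'm' at position 3: consonant
  'j' at position 4: consonant
  'a' at position 5: vowel (running total: 2)
  'j' at position 6: consonant
  'a' at position 7: vowel (running total: 3)
  'l' at position 8: consonant
Total vowels: 3

3


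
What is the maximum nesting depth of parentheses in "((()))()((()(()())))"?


Input: "((()))()((()(()())))"
Tracking depth:
  Position 0 '(': depth becomes 1
  Position 1 '(': depth becomes 2
  Position 2 '(': depth becomes 3
  Position 3 ')': depth becomes 2
  Position 4 ')': depth becomes 1
  Position 5 ')': depth becomes 0
  Position 6 '(': depth becomes 1
  Position 7 ')': depth becomes 0
  Position 8 '(': depth becomes 1
  Position 9 '(': depth becomes 2
  Position 10 '(': depth becomes 3
  Position 11 ')': depth becomes 2
  Position 12 '(': depth becomes 3
  Position 13 '(': depth becomes 4
  Position 14 ')': depth becomes 3
  Position 15 '(': depth becomes 4
  Position 16 ')': depth becomes 3
  Position 17 ')': depth becomes 2
  Position 18 ')': depth becomes 1
  Position 19 ')': depth becomes 0
Maximum depth reached: 4

4


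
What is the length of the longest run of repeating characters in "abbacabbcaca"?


Input: "abbacabbcaca"
Scanning for longest run:
  Position 1 ('b'): new char, reset run to 1
  Position 2 ('b'): continues run of 'b', length=2
  Position 3 ('a'): new char, reset run to 1
  Position 4 ('c'): new char, reset run to 1
  Position 5 ('a'): new char, reset run to 1
  Position 6 ('b'): new char, reset run to 1
  Position 7 ('b'): continues run of 'b', length=2
  Position 8 ('c'): new char, reset run to 1
  Position 9 ('a'): new char, reset run to 1
  Position 10 ('c'): new char, reset run to 1
  Position 11 ('a'): new char, reset run to 1
Longest run: 'b' with length 2

2


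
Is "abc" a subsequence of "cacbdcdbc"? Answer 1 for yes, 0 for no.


Check if "abc" is a subsequence of "cacbdcdbc"
Greedy scan:
  Position 0 ('c'): no match needed
  Position 1 ('a'): matches sub[0] = 'a'
  Position 2 ('c'): no match needed
  Position 3 ('b'): matches sub[1] = 'b'
  Position 4 ('d'): no match needed
  Position 5 ('c'): matches sub[2] = 'c'
  Position 6 ('d'): no match needed
  Position 7 ('b'): no match needed
  Position 8 ('c'): no match needed
All 3 characters matched => is a subsequence

1


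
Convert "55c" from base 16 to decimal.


Input: "55c" in base 16
Positional expansion:
  Digit '5' (value 5) x 16^2 = 1280
  Digit '5' (value 5) x 16^1 = 80
  Digit 'c' (value 12) x 16^0 = 12
Sum = 1372

1372


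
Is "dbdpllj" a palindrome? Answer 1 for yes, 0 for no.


Input: dbdpllj
Reversed: jllpdbd
  Compare pos 0 ('d') with pos 6 ('j'): MISMATCH
  Compare pos 1 ('b') with pos 5 ('l'): MISMATCH
  Compare pos 2 ('d') with pos 4 ('l'): MISMATCH
Result: not a palindrome

0


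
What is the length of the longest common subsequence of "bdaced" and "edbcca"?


LCS of "bdaced" and "edbcca"
DP table:
           e    d    b    c    c    a
      0    0    0    0    0    0    0
  b   0    0    0    1    1    1    1
  d   0    0    1    1    1    1    1
  a   0    0    1    1    1    1    2
  c   0    0    1    1    2    2    2
  e   0    1    1    1    2    2    2
  d   0    1    2    2    2    2    2
LCS length = dp[6][6] = 2

2


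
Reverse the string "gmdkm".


Input: gmdkm
Reading characters right to left:
  Position 4: 'm'
  Position 3: 'k'
  Position 2: 'd'
  Position 1: 'm'
  Position 0: 'g'
Reversed: mkdmg

mkdmg


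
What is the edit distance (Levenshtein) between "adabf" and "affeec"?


Computing edit distance: "adabf" -> "affeec"
DP table:
           a    f    f    e    e    c
      0    1    2    3    4    5    6
  a   1    0    1    2    3    4    5
  d   2    1    1    2    3    4    5
  a   3    2    2    2    3    4    5
  b   4    3    3    3    3    4    5
  f   5    4    3    3    4    4    5
Edit distance = dp[5][6] = 5

5


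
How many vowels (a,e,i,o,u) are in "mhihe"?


Input: mhihe
Checking each character:
  'm' at position 0: consonant
  'h' at position 1: consonant
  'i' at position 2: vowel (running total: 1)
  'h' at position 3: consonant
  'e' at position 4: vowel (running total: 2)
Total vowels: 2

2


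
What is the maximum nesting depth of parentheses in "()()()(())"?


Input: "()()()(())"
Tracking depth:
  Position 0 '(': depth becomes 1
  Position 1 ')': depth becomes 0
  Position 2 '(': depth becomes 1
  Position 3 ')': depth becomes 0
  Position 4 '(': depth becomes 1
  Position 5 ')': depth becomes 0
  Position 6 '(': depth becomes 1
  Position 7 '(': depth becomes 2
  Position 8 ')': depth becomes 1
  Position 9 ')': depth becomes 0
Maximum depth reached: 2

2


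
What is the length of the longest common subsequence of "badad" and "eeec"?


LCS of "badad" and "eeec"
DP table:
           e    e    e    c
      0    0    0    0    0
  b   0    0    0    0    0
  a   0    0    0    0    0
  d   0    0    0    0    0
  a   0    0    0    0    0
  d   0    0    0    0    0
LCS length = dp[5][4] = 0

0


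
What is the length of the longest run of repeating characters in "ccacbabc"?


Input: "ccacbabc"
Scanning for longest run:
  Position 1 ('c'): continues run of 'c', length=2
  Position 2 ('a'): new char, reset run to 1
  Position 3 ('c'): new char, reset run to 1
  Position 4 ('b'): new char, reset run to 1
  Position 5 ('a'): new char, reset run to 1
  Position 6 ('b'): new char, reset run to 1
  Position 7 ('c'): new char, reset run to 1
Longest run: 'c' with length 2

2


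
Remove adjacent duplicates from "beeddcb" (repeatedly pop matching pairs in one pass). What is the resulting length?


Input: beeddcb
Stack-based adjacent duplicate removal:
  Read 'b': push. Stack: b
  Read 'e': push. Stack: be
  Read 'e': matches stack top 'e' => pop. Stack: b
  Read 'd': push. Stack: bd
  Read 'd': matches stack top 'd' => pop. Stack: b
  Read 'c': push. Stack: bc
  Read 'b': push. Stack: bcb
Final stack: "bcb" (length 3)

3


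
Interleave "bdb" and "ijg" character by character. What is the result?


Interleaving "bdb" and "ijg":
  Position 0: 'b' from first, 'i' from second => "bi"
  Position 1: 'd' from first, 'j' from second => "dj"
  Position 2: 'b' from first, 'g' from second => "bg"
Result: bidjbg

bidjbg


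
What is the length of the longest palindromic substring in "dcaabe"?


Input: "dcaabe"
Checking substrings for palindromes:
  [2:4] "aa" (len 2) => palindrome
Longest palindromic substring: "aa" with length 2

2


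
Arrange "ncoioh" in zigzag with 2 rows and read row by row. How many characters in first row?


Zigzag "ncoioh" into 2 rows:
Placing characters:
  'n' => row 0
  'c' => row 1
  'o' => row 0
  'i' => row 1
  'o' => row 0
  'h' => row 1
Rows:
  Row 0: "noo"
  Row 1: "cih"
First row length: 3

3


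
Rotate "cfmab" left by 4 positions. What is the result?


Input: "cfmab", rotate left by 4
First 4 characters: "cfma"
Remaining characters: "b"
Concatenate remaining + first: "b" + "cfma" = "bcfma"

bcfma


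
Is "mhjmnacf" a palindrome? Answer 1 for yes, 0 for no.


Input: mhjmnacf
Reversed: fcanmjhm
  Compare pos 0 ('m') with pos 7 ('f'): MISMATCH
  Compare pos 1 ('h') with pos 6 ('c'): MISMATCH
  Compare pos 2 ('j') with pos 5 ('a'): MISMATCH
  Compare pos 3 ('m') with pos 4 ('n'): MISMATCH
Result: not a palindrome

0


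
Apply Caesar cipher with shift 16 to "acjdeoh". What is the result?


Caesar cipher: shift "acjdeoh" by 16
  'a' (pos 0) + 16 = pos 16 = 'q'
  'c' (pos 2) + 16 = pos 18 = 's'
  'j' (pos 9) + 16 = pos 25 = 'z'
  'd' (pos 3) + 16 = pos 19 = 't'
  'e' (pos 4) + 16 = pos 20 = 'u'
  'o' (pos 14) + 16 = pos 4 = 'e'
  'h' (pos 7) + 16 = pos 23 = 'x'
Result: qsztuex

qsztuex


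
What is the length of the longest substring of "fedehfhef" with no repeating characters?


Input: "fedehfhef"
Sliding window (track last position of each char):
  Position 0 ('f'): window [0,0] length 1 -- new best
  Position 1 ('e'): window [0,1] length 2 -- new best
  Position 2 ('d'): window [0,2] length 3 -- new best
  Position 3 ('e'): repeat (last at 1), move window start to 2
  Position 3 ('e'): window [2,3] length 2
  Position 4 ('h'): window [2,4] length 3
  Position 5 ('f'): window [2,5] length 4 -- new best
  Position 6 ('h'): repeat (last at 4), move window start to 5
  Position 6 ('h'): window [5,6] length 2
  Position 7 ('e'): window [5,7] length 3
  Position 8 ('f'): repeat (last at 5), move window start to 6
  Position 8 ('f'): window [6,8] length 3
Longest substring with no repeats: "dehf" with length 4

4


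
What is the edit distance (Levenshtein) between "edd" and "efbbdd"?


Computing edit distance: "edd" -> "efbbdd"
DP table:
           e    f    b    b    d    d
      0    1    2    3    4    5    6
  e   1    0    1    2    3    4    5
  d   2    1    1    2    3    3    4
  d   3    2    2    2    3    3    3
Edit distance = dp[3][6] = 3

3


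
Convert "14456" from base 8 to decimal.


Input: "14456" in base 8
Positional expansion:
  Digit '1' (value 1) x 8^4 = 4096
  Digit '4' (value 4) x 8^3 = 2048
  Digit '4' (value 4) x 8^2 = 256
  Digit '5' (value 5) x 8^1 = 40
  Digit '6' (value 6) x 8^0 = 6
Sum = 6446

6446


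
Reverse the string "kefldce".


Input: kefldce
Reading characters right to left:
  Position 6: 'e'
  Position 5: 'c'
  Position 4: 'd'
  Position 3: 'l'
  Position 2: 'f'
  Position 1: 'e'
  Position 0: 'k'
Reversed: ecdlfek

ecdlfek


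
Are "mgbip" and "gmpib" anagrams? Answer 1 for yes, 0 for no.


Strings: "mgbip", "gmpib"
Sorted first:  bgimp
Sorted second: bgimp
Sorted forms match => anagrams

1


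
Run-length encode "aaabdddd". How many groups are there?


Input: aaabdddd
Scanning for consecutive runs:
  Group 1: 'a' x 3 (positions 0-2)
  Group 2: 'b' x 1 (positions 3-3)
  Group 3: 'd' x 4 (positions 4-7)
Total groups: 3

3


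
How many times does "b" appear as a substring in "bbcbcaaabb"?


Searching for "b" in "bbcbcaaabb"
Scanning each position:
  Position 0: "b" => MATCH
  Position 1: "b" => MATCH
  Position 2: "c" => no
  Position 3: "b" => MATCH
  Position 4: "c" => no
  Position 5: "a" => no
  Position 6: "a" => no
  Position 7: "a" => no
  Position 8: "b" => MATCH
  Position 9: "b" => MATCH
Total occurrences: 5

5


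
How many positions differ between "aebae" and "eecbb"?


Comparing "aebae" and "eecbb" position by position:
  Position 0: 'a' vs 'e' => DIFFER
  Position 1: 'e' vs 'e' => same
  Position 2: 'b' vs 'c' => DIFFER
  Position 3: 'a' vs 'b' => DIFFER
  Position 4: 'e' vs 'b' => DIFFER
Positions that differ: 4

4


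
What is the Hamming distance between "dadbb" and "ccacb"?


Comparing "dadbb" and "ccacb" position by position:
  Position 0: 'd' vs 'c' => differ
  Position 1: 'a' vs 'c' => differ
  Position 2: 'd' vs 'a' => differ
  Position 3: 'b' vs 'c' => differ
  Position 4: 'b' vs 'b' => same
Total differences (Hamming distance): 4

4


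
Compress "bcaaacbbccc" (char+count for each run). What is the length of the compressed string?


Input: bcaaacbbccc
Runs:
  'b' x 1 => "b1"
  'c' x 1 => "c1"
  'a' x 3 => "a3"
  'c' x 1 => "c1"
  'b' x 2 => "b2"
  'c' x 3 => "c3"
Compressed: "b1c1a3c1b2c3"
Compressed length: 12

12


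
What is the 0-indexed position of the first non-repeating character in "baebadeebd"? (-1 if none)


Input: baebadeebd
Character frequencies:
  'a': 2
  'b': 3
  'd': 2
  'e': 3
Scanning left to right for freq == 1:
  Position 0 ('b'): freq=3, skip
  Position 1 ('a'): freq=2, skip
  Position 2 ('e'): freq=3, skip
  Position 3 ('b'): freq=3, skip
  Position 4 ('a'): freq=2, skip
  Position 5 ('d'): freq=2, skip
  Position 6 ('e'): freq=3, skip
  Position 7 ('e'): freq=3, skip
  Position 8 ('b'): freq=3, skip
  Position 9 ('d'): freq=2, skip
  No unique character found => answer = -1

-1


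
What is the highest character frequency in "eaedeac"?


Input: eaedeac
Character counts:
  'a': 2
  'c': 1
  'd': 1
  'e': 3
Maximum frequency: 3

3


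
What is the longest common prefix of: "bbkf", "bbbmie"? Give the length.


Words: bbkf, bbbmie
  Position 0: all 'b' => match
  Position 1: all 'b' => match
  Position 2: ('k', 'b') => mismatch, stop
LCP = "bb" (length 2)

2


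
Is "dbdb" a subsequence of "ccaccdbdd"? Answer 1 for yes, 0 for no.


Check if "dbdb" is a subsequence of "ccaccdbdd"
Greedy scan:
  Position 0 ('c'): no match needed
  Position 1 ('c'): no match needed
  Position 2 ('a'): no match needed
  Position 3 ('c'): no match needed
  Position 4 ('c'): no match needed
  Position 5 ('d'): matches sub[0] = 'd'
  Position 6 ('b'): matches sub[1] = 'b'
  Position 7 ('d'): matches sub[2] = 'd'
  Position 8 ('d'): no match needed
Only matched 3/4 characters => not a subsequence

0


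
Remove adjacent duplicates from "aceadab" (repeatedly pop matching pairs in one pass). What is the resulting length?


Input: aceadab
Stack-based adjacent duplicate removal:
  Read 'a': push. Stack: a
  Read 'c': push. Stack: ac
  Read 'e': push. Stack: ace
  Read 'a': push. Stack: acea
  Read 'd': push. Stack: acead
  Read 'a': push. Stack: aceada
  Read 'b': push. Stack: aceadab
Final stack: "aceadab" (length 7)

7


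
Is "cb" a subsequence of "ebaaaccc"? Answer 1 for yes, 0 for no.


Check if "cb" is a subsequence of "ebaaaccc"
Greedy scan:
  Position 0 ('e'): no match needed
  Position 1 ('b'): no match needed
  Position 2 ('a'): no match needed
  Position 3 ('a'): no match needed
  Position 4 ('a'): no match needed
  Position 5 ('c'): matches sub[0] = 'c'
  Position 6 ('c'): no match needed
  Position 7 ('c'): no match needed
Only matched 1/2 characters => not a subsequence

0


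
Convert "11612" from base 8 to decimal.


Input: "11612" in base 8
Positional expansion:
  Digit '1' (value 1) x 8^4 = 4096
  Digit '1' (value 1) x 8^3 = 512
  Digit '6' (value 6) x 8^2 = 384
  Digit '1' (value 1) x 8^1 = 8
  Digit '2' (value 2) x 8^0 = 2
Sum = 5002

5002


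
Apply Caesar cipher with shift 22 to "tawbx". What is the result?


Caesar cipher: shift "tawbx" by 22
  't' (pos 19) + 22 = pos 15 = 'p'
  'a' (pos 0) + 22 = pos 22 = 'w'
  'w' (pos 22) + 22 = pos 18 = 's'
  'b' (pos 1) + 22 = pos 23 = 'x'
  'x' (pos 23) + 22 = pos 19 = 't'
Result: pwsxt

pwsxt


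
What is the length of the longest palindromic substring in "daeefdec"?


Input: "daeefdec"
Checking substrings for palindromes:
  [2:4] "ee" (len 2) => palindrome
Longest palindromic substring: "ee" with length 2

2


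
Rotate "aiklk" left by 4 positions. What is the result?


Input: "aiklk", rotate left by 4
First 4 characters: "aikl"
Remaining characters: "k"
Concatenate remaining + first: "k" + "aikl" = "kaikl"

kaikl


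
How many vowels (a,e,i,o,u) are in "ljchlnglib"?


Input: ljchlnglib
Checking each character:
  'l' at position 0: consonant
  'j' at position 1: consonant
  'c' at position 2: consonant
  'h' at position 3: consonant
  'l' at position 4: consonant
  'n' at position 5: consonant
  'g' at position 6: consonant
  'l' at position 7: consonant
  'i' at position 8: vowel (running total: 1)
  'b' at position 9: consonant
Total vowels: 1

1


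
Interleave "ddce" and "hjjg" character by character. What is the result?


Interleaving "ddce" and "hjjg":
  Position 0: 'd' from first, 'h' from second => "dh"
  Position 1: 'd' from first, 'j' from second => "dj"
  Position 2: 'c' from first, 'j' from second => "cj"
  Position 3: 'e' from first, 'g' from second => "eg"
Result: dhdjcjeg

dhdjcjeg


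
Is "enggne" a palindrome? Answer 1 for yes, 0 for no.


Input: enggne
Reversed: enggne
  Compare pos 0 ('e') with pos 5 ('e'): match
  Compare pos 1 ('n') with pos 4 ('n'): match
  Compare pos 2 ('g') with pos 3 ('g'): match
Result: palindrome

1


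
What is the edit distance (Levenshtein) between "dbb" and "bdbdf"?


Computing edit distance: "dbb" -> "bdbdf"
DP table:
           b    d    b    d    f
      0    1    2    3    4    5
  d   1    1    1    2    3    4
  b   2    1    2    1    2    3
  b   3    2    2    2    2    3
Edit distance = dp[3][5] = 3

3


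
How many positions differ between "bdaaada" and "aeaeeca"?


Comparing "bdaaada" and "aeaeeca" position by position:
  Position 0: 'b' vs 'a' => DIFFER
  Position 1: 'd' vs 'e' => DIFFER
  Position 2: 'a' vs 'a' => same
  Position 3: 'a' vs 'e' => DIFFER
  Position 4: 'a' vs 'e' => DIFFER
  Position 5: 'd' vs 'c' => DIFFER
  Position 6: 'a' vs 'a' => same
Positions that differ: 5

5


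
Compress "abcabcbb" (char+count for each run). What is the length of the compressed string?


Input: abcabcbb
Runs:
  'a' x 1 => "a1"
  'b' x 1 => "b1"
  'c' x 1 => "c1"
  'a' x 1 => "a1"
  'b' x 1 => "b1"
  'c' x 1 => "c1"
  'b' x 2 => "b2"
Compressed: "a1b1c1a1b1c1b2"
Compressed length: 14

14


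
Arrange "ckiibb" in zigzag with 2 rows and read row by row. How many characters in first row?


Zigzag "ckiibb" into 2 rows:
Placing characters:
  'c' => row 0
  'k' => row 1
  'i' => row 0
  'i' => row 1
  'b' => row 0
  'b' => row 1
Rows:
  Row 0: "cib"
  Row 1: "kib"
First row length: 3

3


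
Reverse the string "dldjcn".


Input: dldjcn
Reading characters right to left:
  Position 5: 'n'
  Position 4: 'c'
  Position 3: 'j'
  Position 2: 'd'
  Position 1: 'l'
  Position 0: 'd'
Reversed: ncjdld

ncjdld


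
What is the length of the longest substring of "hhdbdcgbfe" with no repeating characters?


Input: "hhdbdcgbfe"
Sliding window (track last position of each char):
  Position 0 ('h'): window [0,0] length 1 -- new best
  Position 1 ('h'): repeat (last at 0), move window start to 1
  Position 1 ('h'): window [1,1] length 1
  Position 2 ('d'): window [1,2] length 2 -- new best
  Position 3 ('b'): window [1,3] length 3 -- new best
  Position 4 ('d'): repeat (last at 2), move window start to 3
  Position 4 ('d'): window [3,4] length 2
  Position 5 ('c'): window [3,5] length 3
  Position 6 ('g'): window [3,6] length 4 -- new best
  Position 7 ('b'): repeat (last at 3), move window start to 4
  Position 7 ('b'): window [4,7] length 4
  Position 8 ('f'): window [4,8] length 5 -- new best
  Position 9 ('e'): window [4,9] length 6 -- new best
Longest substring with no repeats: "dcgbfe" with length 6

6
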